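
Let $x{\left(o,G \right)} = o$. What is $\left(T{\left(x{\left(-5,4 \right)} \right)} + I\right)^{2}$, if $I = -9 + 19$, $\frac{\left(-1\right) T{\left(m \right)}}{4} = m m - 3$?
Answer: $6084$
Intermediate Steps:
$T{\left(m \right)} = 12 - 4 m^{2}$ ($T{\left(m \right)} = - 4 \left(m m - 3\right) = - 4 \left(m^{2} - 3\right) = - 4 \left(-3 + m^{2}\right) = 12 - 4 m^{2}$)
$I = 10$
$\left(T{\left(x{\left(-5,4 \right)} \right)} + I\right)^{2} = \left(\left(12 - 4 \left(-5\right)^{2}\right) + 10\right)^{2} = \left(\left(12 - 100\right) + 10\right)^{2} = \left(-88 + 10\right)^{2} = \left(-78\right)^{2} = 6084$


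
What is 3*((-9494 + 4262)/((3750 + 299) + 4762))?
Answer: -1744/979 ≈ -1.7814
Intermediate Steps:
3*((-9494 + 4262)/((3750 + 299) + 4762)) = 3*(-5232/(4049 + 4762)) = 3*(-5232/8811) = 3*(-5232*1/8811) = 3*(-1744/2937) = -1744/979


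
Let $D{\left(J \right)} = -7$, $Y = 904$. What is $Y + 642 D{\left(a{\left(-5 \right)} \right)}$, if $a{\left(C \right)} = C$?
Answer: $-3590$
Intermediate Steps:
$Y + 642 D{\left(a{\left(-5 \right)} \right)} = 904 + 642 \left(-7\right) = 904 - 4494 = -3590$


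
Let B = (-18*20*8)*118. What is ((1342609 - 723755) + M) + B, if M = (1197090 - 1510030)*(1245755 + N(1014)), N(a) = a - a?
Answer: -389846290686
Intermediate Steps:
N(a) = 0
B = -339840 (B = -360*8*118 = -2880*118 = -339840)
M = -389846569700 (M = (1197090 - 1510030)*(1245755 + 0) = -312940*1245755 = -389846569700)
((1342609 - 723755) + M) + B = ((1342609 - 723755) - 389846569700) - 339840 = (618854 - 389846569700) - 339840 = -389845950846 - 339840 = -389846290686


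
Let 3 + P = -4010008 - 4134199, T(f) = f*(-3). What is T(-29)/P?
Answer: -87/8144210 ≈ -1.0682e-5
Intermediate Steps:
T(f) = -3*f
P = -8144210 (P = -3 + (-4010008 - 4134199) = -3 - 8144207 = -8144210)
T(-29)/P = -3*(-29)/(-8144210) = 87*(-1/8144210) = -87/8144210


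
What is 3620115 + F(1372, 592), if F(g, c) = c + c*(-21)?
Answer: 3608275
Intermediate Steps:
F(g, c) = -20*c (F(g, c) = c - 21*c = -20*c)
3620115 + F(1372, 592) = 3620115 - 20*592 = 3620115 - 11840 = 3608275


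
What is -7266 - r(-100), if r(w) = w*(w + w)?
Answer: -27266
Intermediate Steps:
r(w) = 2*w**2 (r(w) = w*(2*w) = 2*w**2)
-7266 - r(-100) = -7266 - 2*(-100)**2 = -7266 - 2*10000 = -7266 - 1*20000 = -7266 - 20000 = -27266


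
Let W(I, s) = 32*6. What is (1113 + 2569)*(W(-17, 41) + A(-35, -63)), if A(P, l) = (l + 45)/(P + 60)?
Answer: 17607324/25 ≈ 7.0429e+5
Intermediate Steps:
W(I, s) = 192
A(P, l) = (45 + l)/(60 + P)
(1113 + 2569)*(W(-17, 41) + A(-35, -63)) = (1113 + 2569)*(192 + (45 - 63)/(60 - 35)) = 3682*(192 - 18/25) = 3682*(4782/25) = 17607324/25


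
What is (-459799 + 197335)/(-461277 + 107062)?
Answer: 262464/354215 ≈ 0.74097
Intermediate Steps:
(-459799 + 197335)/(-461277 + 107062) = -262464/(-354215) = -262464*(-1/354215) = 262464/354215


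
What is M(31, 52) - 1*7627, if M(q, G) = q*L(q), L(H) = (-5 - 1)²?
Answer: -6511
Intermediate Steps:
L(H) = 36 (L(H) = (-6)² = 36)
M(q, G) = 36*q (M(q, G) = q*36 = 36*q)
M(31, 52) - 1*7627 = 36*31 - 1*7627 = 1116 - 7627 = -6511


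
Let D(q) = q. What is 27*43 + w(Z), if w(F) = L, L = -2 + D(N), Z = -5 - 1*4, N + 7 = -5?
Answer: 1147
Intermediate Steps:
N = -12 (N = -7 - 5 = -12)
Z = -9 (Z = -5 - 4 = -9)
L = -14 (L = -2 - 12 = -14)
w(F) = -14
27*43 + w(Z) = 27*43 - 14 = 1161 - 14 = 1147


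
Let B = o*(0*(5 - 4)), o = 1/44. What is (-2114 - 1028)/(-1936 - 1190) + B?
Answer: 1571/1563 ≈ 1.0051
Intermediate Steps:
o = 1/44 ≈ 0.022727
B = 0 (B = (0*(5 - 4))/44 = (0*1)/44 = (1/44)*0 = 0)
(-2114 - 1028)/(-1936 - 1190) + B = (-2114 - 1028)/(-1936 - 1190) + 0 = -3142/(-3126) + 0 = -3142*(-1/3126) + 0 = 1571/1563 + 0 = 1571/1563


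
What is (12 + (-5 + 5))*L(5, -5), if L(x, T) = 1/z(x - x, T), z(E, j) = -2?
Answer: -6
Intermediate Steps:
L(x, T) = -½ (L(x, T) = 1/(-2) = -½)
(12 + (-5 + 5))*L(5, -5) = (12 + (-5 + 5))*(-½) = (12 + 0)*(-½) = 12*(-½) = -6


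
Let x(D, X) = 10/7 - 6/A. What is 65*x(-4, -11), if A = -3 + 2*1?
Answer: 3380/7 ≈ 482.86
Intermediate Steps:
A = -1 (A = -3 + 2 = -1)
x(D, X) = 52/7 (x(D, X) = 10/7 - 6/(-1) = 10*(⅐) - 6*(-1) = 10/7 + 6 = 52/7)
65*x(-4, -11) = 65*(52/7) = 3380/7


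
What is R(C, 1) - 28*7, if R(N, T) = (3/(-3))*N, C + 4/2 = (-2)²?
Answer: -198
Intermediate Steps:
C = 2 (C = -2 + (-2)² = -2 + 4 = 2)
R(N, T) = -N (R(N, T) = (3*(-⅓))*N = -N)
R(C, 1) - 28*7 = -1*2 - 28*7 = -2 - 196 = -198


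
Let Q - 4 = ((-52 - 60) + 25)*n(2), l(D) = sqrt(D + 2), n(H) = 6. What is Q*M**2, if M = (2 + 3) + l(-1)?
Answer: -18648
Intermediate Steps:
l(D) = sqrt(2 + D)
M = 6 (M = (2 + 3) + sqrt(2 - 1) = 5 + sqrt(1) = 5 + 1 = 6)
Q = -518 (Q = 4 + ((-52 - 60) + 25)*6 = 4 + (-112 + 25)*6 = 4 - 87*6 = 4 - 522 = -518)
Q*M**2 = -518*6**2 = -518*36 = -18648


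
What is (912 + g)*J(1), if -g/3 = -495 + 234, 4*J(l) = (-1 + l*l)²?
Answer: 0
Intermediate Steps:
J(l) = (-1 + l²)²/4 (J(l) = (-1 + l*l)²/4 = (-1 + l²)²/4)
g = 783 (g = -3*(-495 + 234) = -3*(-261) = 783)
(912 + g)*J(1) = (912 + 783)*((-1 + 1²)²/4) = 1695*((-1 + 1)²/4) = 1695*((¼)*0²) = 1695*((¼)*0) = 1695*0 = 0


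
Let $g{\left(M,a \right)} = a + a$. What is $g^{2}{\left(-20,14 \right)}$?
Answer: $784$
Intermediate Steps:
$g{\left(M,a \right)} = 2 a$
$g^{2}{\left(-20,14 \right)} = \left(2 \cdot 14\right)^{2} = 28^{2} = 784$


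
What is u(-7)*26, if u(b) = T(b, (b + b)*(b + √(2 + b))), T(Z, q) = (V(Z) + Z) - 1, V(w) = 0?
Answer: -208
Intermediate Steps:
T(Z, q) = -1 + Z (T(Z, q) = (0 + Z) - 1 = Z - 1 = -1 + Z)
u(b) = -1 + b
u(-7)*26 = (-1 - 7)*26 = -8*26 = -208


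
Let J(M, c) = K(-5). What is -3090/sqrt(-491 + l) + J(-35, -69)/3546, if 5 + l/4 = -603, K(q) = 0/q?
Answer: 3090*I*sqrt(2923)/2923 ≈ 57.154*I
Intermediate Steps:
K(q) = 0
l = -2432 (l = -20 + 4*(-603) = -20 - 2412 = -2432)
J(M, c) = 0
-3090/sqrt(-491 + l) + J(-35, -69)/3546 = -3090/sqrt(-491 - 2432) + 0/3546 = -3090*(-I*sqrt(2923)/2923) + 0*(1/3546) = -3090*(-I*sqrt(2923)/2923) + 0 = -(-3090)*I*sqrt(2923)/2923 + 0 = 3090*I*sqrt(2923)/2923 + 0 = 3090*I*sqrt(2923)/2923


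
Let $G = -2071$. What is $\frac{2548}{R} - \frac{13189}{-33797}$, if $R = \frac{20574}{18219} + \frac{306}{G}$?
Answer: $\frac{270810964469492}{104302442565} \approx 2596.4$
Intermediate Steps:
$R = \frac{12344580}{12577183}$ ($R = \frac{20574}{18219} + \frac{306}{-2071} = 20574 \cdot \frac{1}{18219} + 306 \left(- \frac{1}{2071}\right) = \frac{6858}{6073} - \frac{306}{2071} = \frac{12344580}{12577183} \approx 0.98151$)
$\frac{2548}{R} - \frac{13189}{-33797} = \frac{2548}{\frac{12344580}{12577183}} - \frac{13189}{-33797} = 2548 \cdot \frac{12577183}{12344580} - - \frac{13189}{33797} = \frac{8011665571}{3086145} + \frac{13189}{33797} = \frac{270810964469492}{104302442565}$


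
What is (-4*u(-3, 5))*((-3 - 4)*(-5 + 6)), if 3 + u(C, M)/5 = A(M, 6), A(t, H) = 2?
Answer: -140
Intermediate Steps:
u(C, M) = -5 (u(C, M) = -15 + 5*2 = -15 + 10 = -5)
(-4*u(-3, 5))*((-3 - 4)*(-5 + 6)) = (-4*(-5))*((-3 - 4)*(-5 + 6)) = 20*(-7*1) = 20*(-7) = -140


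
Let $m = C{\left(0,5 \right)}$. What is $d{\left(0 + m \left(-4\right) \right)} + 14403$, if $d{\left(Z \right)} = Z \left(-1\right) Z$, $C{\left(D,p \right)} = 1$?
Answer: $14387$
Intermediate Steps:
$m = 1$
$d{\left(Z \right)} = - Z^{2}$ ($d{\left(Z \right)} = - Z Z = - Z^{2}$)
$d{\left(0 + m \left(-4\right) \right)} + 14403 = - \left(0 + 1 \left(-4\right)\right)^{2} + 14403 = - \left(0 - 4\right)^{2} + 14403 = - \left(-4\right)^{2} + 14403 = \left(-1\right) 16 + 14403 = -16 + 14403 = 14387$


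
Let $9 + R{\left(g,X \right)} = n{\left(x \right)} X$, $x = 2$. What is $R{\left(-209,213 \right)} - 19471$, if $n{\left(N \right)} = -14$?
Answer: $-22462$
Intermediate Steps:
$R{\left(g,X \right)} = -9 - 14 X$
$R{\left(-209,213 \right)} - 19471 = \left(-9 - 2982\right) - 19471 = -2991 - 19471 = -22462$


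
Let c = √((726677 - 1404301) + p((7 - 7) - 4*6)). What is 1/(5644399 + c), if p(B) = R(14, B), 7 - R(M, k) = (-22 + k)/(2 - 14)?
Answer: 33866394/191155444492931 - 5*I*√975774/191155444492931 ≈ 1.7717e-7 - 2.5838e-11*I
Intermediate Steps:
R(M, k) = 31/6 + k/12 (R(M, k) = 7 - (-22 + k)/(2 - 14) = 7 - (-22 + k)/(-12) = 7 - (-22 + k)*(-1)/12 = 7 - (11/6 - k/12) = 7 + (-11/6 + k/12) = 31/6 + k/12)
p(B) = 31/6 + B/12
c = 5*I*√975774/6 (c = √((726677 - 1404301) + (31/6 + ((7 - 7) - 4*6)/12)) = √(-677624 + (31/6 + (0 - 24)/12)) = √(-677624 + (31/6 + (1/12)*(-24))) = √(-677624 + (31/6 - 2)) = √(-677624 + 19/6) = √(-4065725/6) = 5*I*√975774/6 ≈ 823.18*I)
1/(5644399 + c) = 1/(5644399 + 5*I*√975774/6)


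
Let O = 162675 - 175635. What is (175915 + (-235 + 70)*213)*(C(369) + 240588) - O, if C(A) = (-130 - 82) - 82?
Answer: 33826199340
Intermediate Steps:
O = -12960
C(A) = -294 (C(A) = -212 - 82 = -294)
(175915 + (-235 + 70)*213)*(C(369) + 240588) - O = (175915 + (-235 + 70)*213)*(-294 + 240588) - 1*(-12960) = (175915 - 165*213)*240294 + 12960 = (175915 - 35145)*240294 + 12960 = 140770*240294 + 12960 = 33826186380 + 12960 = 33826199340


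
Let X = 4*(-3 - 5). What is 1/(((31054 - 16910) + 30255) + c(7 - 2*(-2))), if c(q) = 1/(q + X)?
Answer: 21/932378 ≈ 2.2523e-5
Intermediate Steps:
X = -32 (X = 4*(-8) = -32)
c(q) = 1/(-32 + q) (c(q) = 1/(q - 32) = 1/(-32 + q))
1/(((31054 - 16910) + 30255) + c(7 - 2*(-2))) = 1/(((31054 - 16910) + 30255) + 1/(-32 + (7 - 2*(-2)))) = 1/((14144 + 30255) + 1/(-32 + (7 + 4))) = 1/(44399 + 1/(-32 + 11)) = 1/(44399 + 1/(-21)) = 1/(44399 - 1/21) = 1/(932378/21) = 21/932378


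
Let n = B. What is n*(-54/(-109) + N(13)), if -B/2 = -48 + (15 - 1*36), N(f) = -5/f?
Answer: 21666/1417 ≈ 15.290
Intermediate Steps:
B = 138 (B = -2*(-48 + (15 - 1*36)) = -2*(-48 + (15 - 36)) = -2*(-48 - 21) = -2*(-69) = 138)
n = 138
n*(-54/(-109) + N(13)) = 138*(-54/(-109) - 5/13) = 138*(-54*(-1/109) - 5*1/13) = 138*(54/109 - 5/13) = 138*(157/1417) = 21666/1417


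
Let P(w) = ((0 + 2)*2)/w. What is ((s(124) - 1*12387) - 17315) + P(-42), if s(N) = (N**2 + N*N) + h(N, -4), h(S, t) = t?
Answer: 21964/21 ≈ 1045.9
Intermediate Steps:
P(w) = 4/w (P(w) = (2*2)/w = 4/w)
s(N) = -4 + 2*N**2 (s(N) = (N**2 + N*N) - 4 = (N**2 + N**2) - 4 = 2*N**2 - 4 = -4 + 2*N**2)
((s(124) - 1*12387) - 17315) + P(-42) = (((-4 + 2*124**2) - 1*12387) - 17315) + 4/(-42) = (((-4 + 2*15376) - 12387) - 17315) + 4*(-1/42) = (((-4 + 30752) - 12387) - 17315) - 2/21 = ((30748 - 12387) - 17315) - 2/21 = (18361 - 17315) - 2/21 = 1046 - 2/21 = 21964/21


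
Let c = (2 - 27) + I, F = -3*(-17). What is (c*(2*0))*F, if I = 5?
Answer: 0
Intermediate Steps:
F = 51
c = -20 (c = (2 - 27) + 5 = -25 + 5 = -20)
(c*(2*0))*F = -40*0*51 = -20*0*51 = 0*51 = 0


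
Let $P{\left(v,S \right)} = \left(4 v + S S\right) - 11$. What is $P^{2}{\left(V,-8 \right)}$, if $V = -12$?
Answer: $25$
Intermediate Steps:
$P{\left(v,S \right)} = -11 + S^{2} + 4 v$ ($P{\left(v,S \right)} = \left(4 v + S^{2}\right) - 11 = \left(S^{2} + 4 v\right) - 11 = -11 + S^{2} + 4 v$)
$P^{2}{\left(V,-8 \right)} = \left(-11 + \left(-8\right)^{2} + 4 \left(-12\right)\right)^{2} = \left(-11 + 64 - 48\right)^{2} = 5^{2} = 25$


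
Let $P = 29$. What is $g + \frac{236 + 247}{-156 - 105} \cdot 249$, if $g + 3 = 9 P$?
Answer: $- \frac{5881}{29} \approx -202.79$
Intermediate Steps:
$g = 258$ ($g = -3 + 9 \cdot 29 = -3 + 261 = 258$)
$g + \frac{236 + 247}{-156 - 105} \cdot 249 = 258 + \frac{236 + 247}{-156 - 105} \cdot 249 = 258 + \frac{483}{-261} \cdot 249 = 258 + 483 \left(- \frac{1}{261}\right) 249 = 258 - \frac{13363}{29} = - \frac{5881}{29}$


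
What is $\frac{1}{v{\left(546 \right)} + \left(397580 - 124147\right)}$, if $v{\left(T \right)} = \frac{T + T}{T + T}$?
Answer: $\frac{1}{273434} \approx 3.6572 \cdot 10^{-6}$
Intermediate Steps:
$v{\left(T \right)} = 1$ ($v{\left(T \right)} = \frac{2 T}{2 T} = 2 T \frac{1}{2 T} = 1$)
$\frac{1}{v{\left(546 \right)} + \left(397580 - 124147\right)} = \frac{1}{1 + \left(397580 - 124147\right)} = \frac{1}{1 + 273433} = \frac{1}{273434}$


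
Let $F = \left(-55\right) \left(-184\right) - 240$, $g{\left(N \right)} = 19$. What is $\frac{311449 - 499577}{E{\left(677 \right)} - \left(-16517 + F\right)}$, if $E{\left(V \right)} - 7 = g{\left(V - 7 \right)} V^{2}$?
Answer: $- \frac{188128}{8714895} \approx -0.021587$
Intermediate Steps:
$F = 9880$ ($F = 10120 - 240 = 9880$)
$E{\left(V \right)} = 7 + 19 V^{2}$
$\frac{311449 - 499577}{E{\left(677 \right)} - \left(-16517 + F\right)} = \frac{311449 - 499577}{\left(7 + 19 \cdot 677^{2}\right) + \left(16517 - 9880\right)} = - \frac{188128}{\left(7 + 19 \cdot 458329\right) + \left(16517 - 9880\right)} = - \frac{188128}{\left(7 + 8708251\right) + 6637} = - \frac{188128}{8708258 + 6637} = - \frac{188128}{8714895}$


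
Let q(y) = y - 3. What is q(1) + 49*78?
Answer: 3820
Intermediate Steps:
q(y) = -3 + y
q(1) + 49*78 = (-3 + 1) + 49*78 = -2 + 3822 = 3820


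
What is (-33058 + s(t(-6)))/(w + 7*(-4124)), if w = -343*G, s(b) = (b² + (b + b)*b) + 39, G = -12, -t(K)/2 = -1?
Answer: 2539/1904 ≈ 1.3335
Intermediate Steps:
t(K) = 2 (t(K) = -2*(-1) = 2)
s(b) = 39 + 3*b² (s(b) = (b² + (2*b)*b) + 39 = (b² + 2*b²) + 39 = 3*b² + 39 = 39 + 3*b²)
w = 4116 (w = -343*(-12) = 4116)
(-33058 + s(t(-6)))/(w + 7*(-4124)) = (-33058 + (39 + 3*2²))/(4116 + 7*(-4124)) = (-33058 + (39 + 3*4))/(4116 - 28868) = (-33058 + (39 + 12))/(-24752) = (-33058 + 51)*(-1/24752) = -33007*(-1/24752) = 2539/1904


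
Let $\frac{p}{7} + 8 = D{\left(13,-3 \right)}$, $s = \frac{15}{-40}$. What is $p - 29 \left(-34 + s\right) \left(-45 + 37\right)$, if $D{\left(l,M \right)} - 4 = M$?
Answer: $-8024$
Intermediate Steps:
$D{\left(l,M \right)} = 4 + M$
$s = - \frac{3}{8}$ ($s = 15 \left(- \frac{1}{40}\right) = - \frac{3}{8} \approx -0.375$)
$p = -49$ ($p = -56 + 7 \left(4 - 3\right) = -56 + 7 \cdot 1 = -56 + 7 = -49$)
$p - 29 \left(-34 + s\right) \left(-45 + 37\right) = -49 - 29 \left(-34 - \frac{3}{8}\right) \left(-45 + 37\right) = -49 - 29 \left(\left(- \frac{275}{8}\right) \left(-8\right)\right) = -49 - 7975 = -8024$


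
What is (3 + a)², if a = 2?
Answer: 25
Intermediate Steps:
(3 + a)² = (3 + 2)² = 5² = 25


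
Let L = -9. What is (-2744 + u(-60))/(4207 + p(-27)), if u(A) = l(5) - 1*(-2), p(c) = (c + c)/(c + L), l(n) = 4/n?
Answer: -27412/42085 ≈ -0.65135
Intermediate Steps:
p(c) = 2*c/(-9 + c) (p(c) = (c + c)/(c - 9) = (2*c)/(-9 + c) = 2*c/(-9 + c))
u(A) = 14/5 (u(A) = 4/5 - 1*(-2) = 4*(1/5) + 2 = 4/5 + 2 = 14/5)
(-2744 + u(-60))/(4207 + p(-27)) = (-2744 + 14/5)/(4207 + 2*(-27)/(-9 - 27)) = -13706/(5*(4207 + 2*(-27)/(-36))) = -13706/(5*(4207 + 2*(-27)*(-1/36))) = -13706/(5*(4207 + 3/2)) = -13706/(5*8417/2) = -13706/5*2/8417 = -27412/42085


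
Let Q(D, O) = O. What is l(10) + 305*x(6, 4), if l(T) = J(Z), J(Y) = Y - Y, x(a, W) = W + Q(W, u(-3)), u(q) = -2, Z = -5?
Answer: 610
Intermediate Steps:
x(a, W) = -2 + W (x(a, W) = W - 2 = -2 + W)
J(Y) = 0
l(T) = 0
l(10) + 305*x(6, 4) = 0 + 305*(-2 + 4) = 0 + 305*2 = 0 + 610 = 610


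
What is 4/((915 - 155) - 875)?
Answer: -4/115 ≈ -0.034783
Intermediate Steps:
4/((915 - 155) - 875) = 4/(760 - 875) = 4/(-115) = 4*(-1/115) = -4/115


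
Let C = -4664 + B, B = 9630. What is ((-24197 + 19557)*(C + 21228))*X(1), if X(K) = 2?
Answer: -243080320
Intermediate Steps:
C = 4966 (C = -4664 + 9630 = 4966)
((-24197 + 19557)*(C + 21228))*X(1) = ((-24197 + 19557)*(4966 + 21228))*2 = -4640*26194*2 = -121540160*2 = -243080320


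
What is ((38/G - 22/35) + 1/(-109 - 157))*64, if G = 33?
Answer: 729184/21945 ≈ 33.228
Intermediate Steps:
((38/G - 22/35) + 1/(-109 - 157))*64 = ((38/33 - 22/35) + 1/(-109 - 157))*64 = ((38*(1/33) - 22*1/35) + 1/(-266))*64 = ((38/33 - 22/35) - 1/266)*64 = (604/1155 - 1/266)*64 = (22787/43890)*64 = 729184/21945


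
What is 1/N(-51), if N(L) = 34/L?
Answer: -3/2 ≈ -1.5000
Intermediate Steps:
1/N(-51) = 1/(34/(-51)) = 1/(34*(-1/51)) = 1/(-⅔) = -3/2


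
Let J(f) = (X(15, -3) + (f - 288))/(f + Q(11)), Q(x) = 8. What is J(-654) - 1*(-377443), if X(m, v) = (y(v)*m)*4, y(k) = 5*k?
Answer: 121915010/323 ≈ 3.7745e+5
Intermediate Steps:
X(m, v) = 20*m*v (X(m, v) = ((5*v)*m)*4 = (5*m*v)*4 = 20*m*v)
J(f) = (-1188 + f)/(8 + f) (J(f) = (20*15*(-3) + (f - 288))/(f + 8) = (-900 + (-288 + f))/(8 + f) = (-1188 + f)/(8 + f))
J(-654) - 1*(-377443) = (-1188 - 654)/(8 - 654) - 1*(-377443) = -1842/(-646) + 377443 = -1/646*(-1842) + 377443 = 921/323 + 377443 = 121915010/323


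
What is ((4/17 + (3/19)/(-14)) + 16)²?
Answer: 5382423225/20448484 ≈ 263.22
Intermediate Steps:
((4/17 + (3/19)/(-14)) + 16)² = ((4*(1/17) + (3*(1/19))*(-1/14)) + 16)² = ((4/17 + (3/19)*(-1/14)) + 16)² = ((4/17 - 3/266) + 16)² = (1013/4522 + 16)² = (73365/4522)² = 5382423225/20448484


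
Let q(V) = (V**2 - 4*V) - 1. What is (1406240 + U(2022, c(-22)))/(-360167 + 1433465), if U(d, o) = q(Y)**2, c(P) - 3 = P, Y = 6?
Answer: 468787/357766 ≈ 1.3103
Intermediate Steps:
c(P) = 3 + P
q(V) = -1 + V**2 - 4*V
U(d, o) = 121 (U(d, o) = (-1 + 6**2 - 4*6)**2 = (-1 + 36 - 24)**2 = 11**2 = 121)
(1406240 + U(2022, c(-22)))/(-360167 + 1433465) = (1406240 + 121)/(-360167 + 1433465) = 1406361/1073298 = 1406361*(1/1073298) = 468787/357766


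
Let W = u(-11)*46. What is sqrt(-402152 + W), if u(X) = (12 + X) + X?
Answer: 2*I*sqrt(100653) ≈ 634.52*I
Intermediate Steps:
u(X) = 12 + 2*X
W = -460 (W = (12 + 2*(-11))*46 = (12 - 22)*46 = -10*46 = -460)
sqrt(-402152 + W) = sqrt(-402152 - 460) = sqrt(-402612) = 2*I*sqrt(100653)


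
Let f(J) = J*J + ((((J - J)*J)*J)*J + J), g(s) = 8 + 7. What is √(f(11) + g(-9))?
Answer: 7*√3 ≈ 12.124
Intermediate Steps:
g(s) = 15
f(J) = J + J² (f(J) = J² + (((0*J)*J)*J + J) = J² + ((0*J)*J + J) = J² + (0*J + J) = J² + (0 + J) = J² + J = J + J²)
√(f(11) + g(-9)) = √(11*(1 + 11) + 15) = √(11*12 + 15) = √(132 + 15) = √147 = 7*√3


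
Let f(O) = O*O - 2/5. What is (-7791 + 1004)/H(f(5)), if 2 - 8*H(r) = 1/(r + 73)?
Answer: -26496448/971 ≈ -27288.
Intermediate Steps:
f(O) = -⅖ + O² (f(O) = O² - 2*⅕ = O² - ⅖ = -⅖ + O²)
H(r) = ¼ - 1/(8*(73 + r)) (H(r) = ¼ - 1/(8*(r + 73)) = ¼ - 1/(8*(73 + r)))
(-7791 + 1004)/H(f(5)) = (-7791 + 1004)/(((145 + 2*(-⅖ + 5²))/(8*(73 + (-⅖ + 5²))))) = -6787*8*(73 + (-⅖ + 25))/(145 + 2*(-⅖ + 25)) = -6787*8*(73 + 123/5)/(145 + 2*(123/5)) = -6787*3904/(5*(145 + 246/5)) = -6787/((⅛)*(5/488)*(971/5)) = -6787/971/3904 = -6787*3904/971 = -26496448/971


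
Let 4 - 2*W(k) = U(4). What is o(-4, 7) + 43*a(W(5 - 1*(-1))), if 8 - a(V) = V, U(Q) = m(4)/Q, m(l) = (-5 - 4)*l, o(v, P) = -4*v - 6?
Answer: 149/2 ≈ 74.500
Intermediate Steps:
o(v, P) = -6 - 4*v
m(l) = -9*l
U(Q) = -36/Q (U(Q) = (-9*4)/Q = -36/Q)
W(k) = 13/2 (W(k) = 2 - (-18)/4 = 2 - ½*(-9) = 2 + 9/2 = 13/2)
a(V) = 8 - V
o(-4, 7) + 43*a(W(5 - 1*(-1))) = (-6 - 4*(-4)) + 43*(8 - 1*13/2) = (-6 + 16) + 43*(8 - 13/2) = 10 + 43*(3/2) = 10 + 129/2 = 149/2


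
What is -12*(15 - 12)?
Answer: -36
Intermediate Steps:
-12*(15 - 12) = -12*3 = -36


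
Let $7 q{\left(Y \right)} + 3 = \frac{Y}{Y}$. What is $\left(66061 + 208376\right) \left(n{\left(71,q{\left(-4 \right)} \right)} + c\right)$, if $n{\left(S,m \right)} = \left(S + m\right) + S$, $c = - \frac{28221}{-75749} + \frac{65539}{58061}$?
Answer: $\frac{1210020055901614584}{30786438823} \approx 3.9304 \cdot 10^{7}$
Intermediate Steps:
$c = \frac{6603053192}{4398062689}$ ($c = \left(-28221\right) \left(- \frac{1}{75749}\right) + 65539 \cdot \frac{1}{58061} = \frac{28221}{75749} + \frac{65539}{58061} = \frac{6603053192}{4398062689} \approx 1.5014$)
$q{\left(Y \right)} = - \frac{2}{7}$ ($q{\left(Y \right)} = - \frac{3}{7} + \frac{Y \frac{1}{Y}}{7} = - \frac{3}{7} + \frac{1}{7} \cdot 1 = - \frac{3}{7} + \frac{1}{7} = - \frac{2}{7}$)
$n{\left(S,m \right)} = m + 2 S$
$\left(66061 + 208376\right) \left(n{\left(71,q{\left(-4 \right)} \right)} + c\right) = \left(66061 + 208376\right) \left(\left(- \frac{2}{7} + 2 \cdot 71\right) + \frac{6603053192}{4398062689}\right) = 274437 \left(\left(- \frac{2}{7} + 142\right) + \frac{6603053192}{4398062689}\right) = 274437 \left(\frac{992}{7} + \frac{6603053192}{4398062689}\right) = 274437 \cdot \frac{4409099559832}{30786438823} = \frac{1210020055901614584}{30786438823}$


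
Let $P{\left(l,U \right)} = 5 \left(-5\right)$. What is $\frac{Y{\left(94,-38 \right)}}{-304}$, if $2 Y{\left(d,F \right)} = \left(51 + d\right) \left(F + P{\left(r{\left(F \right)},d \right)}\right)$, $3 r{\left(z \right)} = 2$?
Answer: $\frac{9135}{608} \approx 15.025$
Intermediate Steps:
$r{\left(z \right)} = \frac{2}{3}$ ($r{\left(z \right)} = \frac{1}{3} \cdot 2 = \frac{2}{3}$)
$P{\left(l,U \right)} = -25$
$Y{\left(d,F \right)} = \frac{\left(-25 + F\right) \left(51 + d\right)}{2}$ ($Y{\left(d,F \right)} = \frac{\left(51 + d\right) \left(F - 25\right)}{2} = \frac{\left(51 + d\right) \left(-25 + F\right)}{2} = \frac{\left(-25 + F\right) \left(51 + d\right)}{2}$)
$\frac{Y{\left(94,-38 \right)}}{-304} = \frac{- \frac{1275}{2} - 1175 + \frac{51}{2} \left(-38\right) + \frac{1}{2} \left(-38\right) 94}{-304} = \left(- \frac{1275}{2} - 1175 - 969 - 1786\right) \left(- \frac{1}{304}\right) = \left(- \frac{9135}{2}\right) \left(- \frac{1}{304}\right) = \frac{9135}{608}$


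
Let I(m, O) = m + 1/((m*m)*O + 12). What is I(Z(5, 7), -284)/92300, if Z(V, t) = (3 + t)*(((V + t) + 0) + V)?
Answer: 1395289959/757560372400 ≈ 0.0018418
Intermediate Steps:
Z(V, t) = (3 + t)*(t + 2*V) (Z(V, t) = (3 + t)*((V + t) + V) = (3 + t)*(t + 2*V))
I(m, O) = m + 1/(12 + O*m**2) (I(m, O) = m + 1/(m**2*O + 12) = m + 1/(O*m**2 + 12) = m + 1/(12 + O*m**2))
I(Z(5, 7), -284)/92300 = ((1 + 12*(7**2 + 3*7 + 6*5 + 2*5*7) - 284*(7**2 + 3*7 + 6*5 + 2*5*7)**3)/(12 - 284*(7**2 + 3*7 + 6*5 + 2*5*7)**2))/92300 = ((1 + 12*(49 + 21 + 30 + 70) - 284*(49 + 21 + 30 + 70)**3)/(12 - 284*(49 + 21 + 30 + 70)**2))*(1/92300) = ((1 + 12*170 - 284*170**3)/(12 - 284*170**2))*(1/92300) = ((1 + 2040 - 284*4913000)/(12 - 284*28900))*(1/92300) = ((1 + 2040 - 1395292000)/(12 - 8207600))*(1/92300) = (-1395289959/(-8207588))*(1/92300) = -1/8207588*(-1395289959)*(1/92300) = (1395289959/8207588)*(1/92300) = 1395289959/757560372400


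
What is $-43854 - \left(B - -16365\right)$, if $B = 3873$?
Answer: $-64092$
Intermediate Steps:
$-43854 - \left(B - -16365\right) = -43854 - \left(3873 - -16365\right) = -43854 - \left(3873 + 16365\right) = -43854 - 20238 = -64092$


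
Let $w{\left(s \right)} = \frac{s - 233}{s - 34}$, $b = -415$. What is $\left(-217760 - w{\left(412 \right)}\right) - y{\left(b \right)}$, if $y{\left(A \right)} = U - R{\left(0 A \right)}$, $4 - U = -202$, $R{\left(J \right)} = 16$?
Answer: $- \frac{82385279}{378} \approx -2.1795 \cdot 10^{5}$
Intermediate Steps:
$U = 206$ ($U = 4 - -202 = 4 + 202 = 206$)
$w{\left(s \right)} = \frac{-233 + s}{-34 + s}$
$y{\left(A \right)} = 190$ ($y{\left(A \right)} = 206 - 16 = 190$)
$\left(-217760 - w{\left(412 \right)}\right) - y{\left(b \right)} = \left(-217760 - \frac{-233 + 412}{-34 + 412}\right) - 190 = \left(-217760 - \frac{1}{378} \cdot 179\right) - 190 = \left(-217760 - \frac{179}{378}\right) - 190 = - \frac{82313459}{378} - 190 = - \frac{82385279}{378}$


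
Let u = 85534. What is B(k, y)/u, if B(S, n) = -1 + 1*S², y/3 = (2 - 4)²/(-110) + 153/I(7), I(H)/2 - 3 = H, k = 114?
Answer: 12995/85534 ≈ 0.15193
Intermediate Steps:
I(H) = 6 + 2*H
y = 1005/44 (y = 3*((2 - 4)²/(-110) + 153/(6 + 2*7)) = 3*((-2)²*(-1/110) + 153/(6 + 14)) = 3*(4*(-1/110) + 153/20) = 3*(-2/55 + 153*(1/20)) = 3*(-2/55 + 153/20) = 3*(335/44) = 1005/44 ≈ 22.841)
B(S, n) = -1 + S²
B(k, y)/u = (-1 + 114²)/85534 = (-1 + 12996)*(1/85534) = 12995*(1/85534) = 12995/85534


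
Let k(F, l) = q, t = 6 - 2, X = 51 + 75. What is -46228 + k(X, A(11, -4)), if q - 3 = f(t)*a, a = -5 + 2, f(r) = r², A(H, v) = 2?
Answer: -46273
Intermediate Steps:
X = 126
t = 4
a = -3
q = -45 (q = 3 + 4²*(-3) = 3 + 16*(-3) = 3 - 48 = -45)
k(F, l) = -45
-46228 + k(X, A(11, -4)) = -46228 - 45 = -46273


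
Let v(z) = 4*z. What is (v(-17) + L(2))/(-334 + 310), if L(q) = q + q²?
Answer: 31/12 ≈ 2.5833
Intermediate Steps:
(v(-17) + L(2))/(-334 + 310) = (4*(-17) + 2*(1 + 2))/(-334 + 310) = (-68 + 2*3)/(-24) = (-68 + 6)*(-1/24) = -62*(-1/24) = 31/12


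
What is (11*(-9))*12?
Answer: -1188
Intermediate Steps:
(11*(-9))*12 = -99*12 = -1188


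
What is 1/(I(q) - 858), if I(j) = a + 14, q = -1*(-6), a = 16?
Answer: -1/828 ≈ -0.0012077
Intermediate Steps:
q = 6
I(j) = 30 (I(j) = 16 + 14 = 30)
1/(I(q) - 858) = 1/(30 - 858) = 1/(-828) = -1/828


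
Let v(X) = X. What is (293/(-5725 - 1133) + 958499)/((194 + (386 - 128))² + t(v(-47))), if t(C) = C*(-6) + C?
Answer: 6573385849/1402728462 ≈ 4.6861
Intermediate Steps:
t(C) = -5*C (t(C) = -6*C + C = -5*C)
(293/(-5725 - 1133) + 958499)/((194 + (386 - 128))² + t(v(-47))) = (293/(-5725 - 1133) + 958499)/((194 + (386 - 128))² - 5*(-47)) = (293/(-6858) + 958499)/((194 + 258)² + 235) = (-1/6858*293 + 958499)/(452² + 235) = (-293/6858 + 958499)/(204304 + 235) = (6573385849/6858)/204539 = (6573385849/6858)*(1/204539) = 6573385849/1402728462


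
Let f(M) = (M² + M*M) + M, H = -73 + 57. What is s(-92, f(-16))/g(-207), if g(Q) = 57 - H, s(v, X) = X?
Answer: 496/73 ≈ 6.7945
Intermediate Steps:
H = -16
f(M) = M + 2*M² (f(M) = (M² + M²) + M = 2*M² + M = M + 2*M²)
g(Q) = 73 (g(Q) = 57 - 1*(-16) = 57 + 16 = 73)
s(-92, f(-16))/g(-207) = -16*(1 + 2*(-16))/73 = -16*(1 - 32)*(1/73) = -16*(-31)*(1/73) = 496*(1/73) = 496/73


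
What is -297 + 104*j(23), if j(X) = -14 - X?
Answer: -4145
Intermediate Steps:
-297 + 104*j(23) = -297 + 104*(-14 - 1*23) = -297 + 104*(-14 - 23) = -297 + 104*(-37) = -297 - 3848 = -4145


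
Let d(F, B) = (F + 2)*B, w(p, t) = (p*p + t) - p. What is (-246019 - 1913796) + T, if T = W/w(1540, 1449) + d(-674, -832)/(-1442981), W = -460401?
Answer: -2463660185870487484/1140680809443 ≈ -2.1598e+6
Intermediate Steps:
w(p, t) = t + p**2 - p (w(p, t) = (p**2 + t) - p = (t + p**2) - p = t + p**2 - p)
d(F, B) = B*(2 + F) (d(F, B) = (2 + F)*B = B*(2 + F))
T = -663423354439/1140680809443 (T = -460401/(1449 + 1540**2 - 1*1540) - 832*(2 - 674)/(-1442981) = -460401/(1449 + 2371600 - 1540) - 832*(-672)*(-1/1442981) = -460401/2371509 + 559104*(-1/1442981) = -460401*1/2371509 - 559104/1442981 = -153467/790503 - 559104/1442981 = -663423354439/1140680809443 ≈ -0.58160)
(-246019 - 1913796) + T = (-246019 - 1913796) - 663423354439/1140680809443 = -2159815 - 663423354439/1140680809443 = -2463660185870487484/1140680809443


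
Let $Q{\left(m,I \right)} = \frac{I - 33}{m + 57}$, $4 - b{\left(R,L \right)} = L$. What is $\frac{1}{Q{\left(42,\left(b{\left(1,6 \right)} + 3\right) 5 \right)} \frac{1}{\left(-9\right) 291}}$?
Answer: $\frac{259281}{28} \approx 9260.0$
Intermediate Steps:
$b{\left(R,L \right)} = 4 - L$
$Q{\left(m,I \right)} = \frac{-33 + I}{57 + m}$
$\frac{1}{Q{\left(42,\left(b{\left(1,6 \right)} + 3\right) 5 \right)} \frac{1}{\left(-9\right) 291}} = \frac{1}{\frac{-33 + \left(\left(4 - 6\right) + 3\right) 5}{57 + 42} \frac{1}{\left(-9\right) 291}} = \frac{1}{\frac{-33 + \left(\left(4 - 6\right) + 3\right) 5}{99} \frac{1}{-2619}} = \frac{1}{\frac{-33 + \left(-2 + 3\right) 5}{99} \left(- \frac{1}{2619}\right)} = \frac{1}{\frac{-33 + 1 \cdot 5}{99} \left(- \frac{1}{2619}\right)} = \frac{1}{\frac{-33 + 5}{99} \left(- \frac{1}{2619}\right)} = \frac{1}{\frac{1}{99} \left(-28\right) \left(- \frac{1}{2619}\right)} = \frac{1}{\left(- \frac{28}{99}\right) \left(- \frac{1}{2619}\right)} = \frac{1}{\frac{28}{259281}} = \frac{259281}{28}$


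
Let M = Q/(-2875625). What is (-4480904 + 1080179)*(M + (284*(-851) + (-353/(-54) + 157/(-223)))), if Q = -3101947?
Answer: 379469263270298820143/461710350 ≈ 8.2188e+11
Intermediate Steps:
M = 3101947/2875625 (M = -3101947/(-2875625) = -3101947*(-1/2875625) = 3101947/2875625 ≈ 1.0787)
(-4480904 + 1080179)*(M + (284*(-851) + (-353/(-54) + 157/(-223)))) = (-4480904 + 1080179)*(3101947/2875625 + (284*(-851) + (-353/(-54) + 157/(-223)))) = -3400725*(3101947/2875625 + (-241684 + (-353*(-1/54) + 157*(-1/223)))) = -3400725*(3101947/2875625 + (-241684 + (353/54 - 157/223))) = -3400725*(3101947/2875625 + (-241684 + 70241/12042)) = -3400725*(3101947/2875625 - 2910288487/12042) = -3400725*(-8368860976783601/34628276250) = 379469263270298820143/461710350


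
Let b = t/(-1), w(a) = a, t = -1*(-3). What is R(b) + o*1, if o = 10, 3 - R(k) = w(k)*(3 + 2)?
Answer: 28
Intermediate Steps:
t = 3
b = -3 (b = 3/(-1) = 3*(-1) = -3)
R(k) = 3 - 5*k (R(k) = 3 - k*(3 + 2) = 3 - k*5 = 3 - 5*k)
R(b) + o*1 = (3 - 5*(-3)) + 10*1 = (3 + 15) + 10 = 18 + 10 = 28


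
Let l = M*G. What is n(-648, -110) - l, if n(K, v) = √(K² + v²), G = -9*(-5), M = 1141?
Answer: -51345 + 2*√108001 ≈ -50688.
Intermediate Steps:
G = 45
l = 51345 (l = 1141*45 = 51345)
n(-648, -110) - l = √((-648)² + (-110)²) - 1*51345 = √(419904 + 12100) - 51345 = √432004 - 51345 = 2*√108001 - 51345 = -51345 + 2*√108001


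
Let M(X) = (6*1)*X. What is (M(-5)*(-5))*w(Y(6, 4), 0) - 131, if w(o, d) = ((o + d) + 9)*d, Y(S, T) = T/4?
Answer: -131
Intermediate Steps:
Y(S, T) = T/4 (Y(S, T) = T*(1/4) = T/4)
M(X) = 6*X
w(o, d) = d*(9 + d + o) (w(o, d) = ((d + o) + 9)*d = (9 + d + o)*d = d*(9 + d + o))
(M(-5)*(-5))*w(Y(6, 4), 0) - 131 = ((6*(-5))*(-5))*(0*(9 + 0 + (1/4)*4)) - 131 = (-30*(-5))*(0*(9 + 0 + 1)) - 131 = 150*(0*10) - 131 = 150*0 - 131 = 0 - 131 = -131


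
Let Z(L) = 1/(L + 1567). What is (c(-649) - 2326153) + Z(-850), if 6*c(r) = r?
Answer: -1111952837/478 ≈ -2.3263e+6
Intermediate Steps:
Z(L) = 1/(1567 + L)
c(r) = r/6
(c(-649) - 2326153) + Z(-850) = ((⅙)*(-649) - 2326153) + 1/(1567 - 850) = (-649/6 - 2326153) + 1/717 = -13957567/6 + 1/717 = -1111952837/478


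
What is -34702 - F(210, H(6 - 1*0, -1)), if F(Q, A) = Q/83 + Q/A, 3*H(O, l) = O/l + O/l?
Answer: -5752237/166 ≈ -34652.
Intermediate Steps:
H(O, l) = 2*O/(3*l) (H(O, l) = (O/l + O/l)/3 = (2*O/l)/3 = 2*O/(3*l))
F(Q, A) = Q/83 + Q/A (F(Q, A) = Q*(1/83) + Q/A = Q/83 + Q/A)
-34702 - F(210, H(6 - 1*0, -1)) = -34702 - ((1/83)*210 + 210/(((⅔)*(6 - 1*0)/(-1)))) = -34702 - (210/83 + 210/(((⅔)*(6 + 0)*(-1)))) = -34702 - (210/83 + 210/(((⅔)*6*(-1)))) = -34702 - (210/83 + 210/(-4)) = -34702 - (210/83 + 210*(-¼)) = -34702 - (210/83 - 105/2) = -34702 - 1*(-8295/166) = -34702 + 8295/166 = -5752237/166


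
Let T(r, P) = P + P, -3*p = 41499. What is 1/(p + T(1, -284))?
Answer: -1/14401 ≈ -6.9440e-5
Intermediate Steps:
p = -13833 (p = -⅓*41499 = -13833)
T(r, P) = 2*P
1/(p + T(1, -284)) = 1/(-13833 + 2*(-284)) = 1/(-13833 - 568) = 1/(-14401) = -1/14401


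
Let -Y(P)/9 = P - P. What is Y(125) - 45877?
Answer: -45877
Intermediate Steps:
Y(P) = 0 (Y(P) = -9*(P - P) = -9*0 = 0)
Y(125) - 45877 = 0 - 45877 = -45877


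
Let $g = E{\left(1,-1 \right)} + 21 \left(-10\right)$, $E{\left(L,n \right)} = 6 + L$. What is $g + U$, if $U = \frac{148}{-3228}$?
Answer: $- \frac{163858}{807} \approx -203.05$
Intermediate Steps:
$g = -203$ ($g = \left(6 + 1\right) + 21 \left(-10\right) = 7 - 210 = -203$)
$U = - \frac{37}{807}$ ($U = 148 \left(- \frac{1}{3228}\right) = - \frac{37}{807} \approx -0.045849$)
$g + U = -203 - \frac{37}{807} = - \frac{163858}{807}$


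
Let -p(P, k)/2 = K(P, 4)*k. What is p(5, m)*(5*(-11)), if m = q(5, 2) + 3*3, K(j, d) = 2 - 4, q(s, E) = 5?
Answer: -3080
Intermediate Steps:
K(j, d) = -2
m = 14 (m = 5 + 3*3 = 5 + 9 = 14)
p(P, k) = 4*k (p(P, k) = -(-4)*k = 4*k)
p(5, m)*(5*(-11)) = (4*14)*(5*(-11)) = 56*(-55) = -3080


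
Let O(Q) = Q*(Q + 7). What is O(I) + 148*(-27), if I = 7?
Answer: -3898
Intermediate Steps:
O(Q) = Q*(7 + Q)
O(I) + 148*(-27) = 7*(7 + 7) + 148*(-27) = 7*14 - 3996 = 98 - 3996 = -3898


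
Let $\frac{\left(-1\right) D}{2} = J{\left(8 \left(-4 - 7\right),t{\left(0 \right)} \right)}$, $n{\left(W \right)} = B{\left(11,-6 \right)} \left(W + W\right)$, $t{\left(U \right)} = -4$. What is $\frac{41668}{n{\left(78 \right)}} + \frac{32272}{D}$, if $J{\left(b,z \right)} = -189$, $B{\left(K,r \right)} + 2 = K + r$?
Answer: $\frac{428525}{2457} \approx 174.41$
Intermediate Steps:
$B{\left(K,r \right)} = -2 + K + r$ ($B{\left(K,r \right)} = -2 + \left(K + r\right) = -2 + K + r$)
$n{\left(W \right)} = 6 W$ ($n{\left(W \right)} = \left(-2 + 11 - 6\right) \left(W + W\right) = 3 \cdot 2 W = 6 W$)
$D = 378$ ($D = \left(-2\right) \left(-189\right) = 378$)
$\frac{41668}{n{\left(78 \right)}} + \frac{32272}{D} = \frac{41668}{6 \cdot 78} + \frac{32272}{378} = \frac{41668}{468} + 32272 \cdot \frac{1}{378} = 41668 \cdot \frac{1}{468} + \frac{16136}{189} = \frac{10417}{117} + \frac{16136}{189} = \frac{428525}{2457}$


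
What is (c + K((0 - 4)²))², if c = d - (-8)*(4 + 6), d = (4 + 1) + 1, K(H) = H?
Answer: 10404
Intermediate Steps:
d = 6 (d = 5 + 1 = 6)
c = 86 (c = 6 - (-8)*(4 + 6) = 6 - (-8)*10 = 6 - 4*(-20) = 6 + 80 = 86)
(c + K((0 - 4)²))² = (86 + (0 - 4)²)² = (86 + (-4)²)² = (86 + 16)² = 102² = 10404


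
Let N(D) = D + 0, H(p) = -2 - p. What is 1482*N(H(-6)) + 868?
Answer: 6796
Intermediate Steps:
N(D) = D
1482*N(H(-6)) + 868 = 1482*(-2 - 1*(-6)) + 868 = 1482*(-2 + 6) + 868 = 1482*4 + 868 = 5928 + 868 = 6796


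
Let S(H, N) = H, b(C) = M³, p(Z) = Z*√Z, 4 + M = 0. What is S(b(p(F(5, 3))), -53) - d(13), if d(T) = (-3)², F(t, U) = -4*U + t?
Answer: -73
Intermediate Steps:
M = -4 (M = -4 + 0 = -4)
F(t, U) = t - 4*U
p(Z) = Z^(3/2)
b(C) = -64 (b(C) = (-4)³ = -64)
d(T) = 9
S(b(p(F(5, 3))), -53) - d(13) = -64 - 1*9 = -64 - 9 = -73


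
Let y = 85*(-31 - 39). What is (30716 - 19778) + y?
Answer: 4988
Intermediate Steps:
y = -5950 (y = 85*(-70) = -5950)
(30716 - 19778) + y = (30716 - 19778) - 5950 = 10938 - 5950 = 4988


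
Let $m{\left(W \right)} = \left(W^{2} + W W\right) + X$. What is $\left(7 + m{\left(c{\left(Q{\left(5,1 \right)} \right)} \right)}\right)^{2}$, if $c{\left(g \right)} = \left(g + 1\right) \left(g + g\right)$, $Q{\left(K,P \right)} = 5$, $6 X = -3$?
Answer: $\frac{207734569}{4} \approx 5.1934 \cdot 10^{7}$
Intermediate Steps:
$X = - \frac{1}{2}$ ($X = \frac{1}{6} \left(-3\right) = - \frac{1}{2} \approx -0.5$)
$c{\left(g \right)} = 2 g \left(1 + g\right)$ ($c{\left(g \right)} = \left(1 + g\right) 2 g = 2 g \left(1 + g\right)$)
$m{\left(W \right)} = - \frac{1}{2} + 2 W^{2}$ ($m{\left(W \right)} = \left(W^{2} + W W\right) - \frac{1}{2} = \left(W^{2} + W^{2}\right) - \frac{1}{2} = 2 W^{2} - \frac{1}{2} = - \frac{1}{2} + 2 W^{2}$)
$\left(7 + m{\left(c{\left(Q{\left(5,1 \right)} \right)} \right)}\right)^{2} = \left(7 - \left(\frac{1}{2} - 2 \left(2 \cdot 5 \left(1 + 5\right)\right)^{2}\right)\right)^{2} = \left(7 - \left(\frac{1}{2} - 2 \left(2 \cdot 5 \cdot 6\right)^{2}\right)\right)^{2} = \left(7 - \left(\frac{1}{2} - 2 \cdot 60^{2}\right)\right)^{2} = \left(7 + \left(- \frac{1}{2} + 2 \cdot 3600\right)\right)^{2} = \left(7 + \left(- \frac{1}{2} + 7200\right)\right)^{2} = \left(7 + \frac{14399}{2}\right)^{2} = \left(\frac{14413}{2}\right)^{2} = \frac{207734569}{4}$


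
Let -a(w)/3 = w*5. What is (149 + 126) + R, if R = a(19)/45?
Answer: 806/3 ≈ 268.67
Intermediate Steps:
a(w) = -15*w (a(w) = -3*w*5 = -15*w)
R = -19/3 (R = -15*19/45 = -285*1/45 = -19/3 ≈ -6.3333)
(149 + 126) + R = (149 + 126) - 19/3 = 275 - 19/3 = 806/3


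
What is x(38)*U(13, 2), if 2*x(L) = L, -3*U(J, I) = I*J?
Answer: -494/3 ≈ -164.67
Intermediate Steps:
U(J, I) = -I*J/3
x(L) = L/2
x(38)*U(13, 2) = ((½)*38)*(-⅓*2*13) = 19*(-26/3) = -494/3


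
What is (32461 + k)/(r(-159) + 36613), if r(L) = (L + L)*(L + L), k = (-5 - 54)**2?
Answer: 35942/137737 ≈ 0.26095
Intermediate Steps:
k = 3481 (k = (-59)**2 = 3481)
r(L) = 4*L**2 (r(L) = (2*L)*(2*L) = 4*L**2)
(32461 + k)/(r(-159) + 36613) = (32461 + 3481)/(4*(-159)**2 + 36613) = 35942/(4*25281 + 36613) = 35942/(101124 + 36613) = 35942/137737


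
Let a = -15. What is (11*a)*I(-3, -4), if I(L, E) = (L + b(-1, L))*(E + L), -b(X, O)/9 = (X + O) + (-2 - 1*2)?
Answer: 79695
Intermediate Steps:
b(X, O) = 36 - 9*O - 9*X (b(X, O) = -9*((X + O) + (-2 - 1*2)) = -9*((O + X) + (-2 - 2)) = -9*((O + X) - 4) = -9*(-4 + O + X) = 36 - 9*O - 9*X)
I(L, E) = (45 - 8*L)*(E + L) (I(L, E) = (L + (36 - 9*L - 9*(-1)))*(E + L) = (L + (36 - 9*L + 9))*(E + L) = (L + (45 - 9*L))*(E + L) = (45 - 8*L)*(E + L))
(11*a)*I(-3, -4) = (11*(-15))*(-8*(-3)² + 45*(-4) + 45*(-3) - 8*(-4)*(-3)) = -165*(-8*9 - 180 - 135 - 96) = -165*(-72 - 180 - 135 - 96) = -165*(-483) = 79695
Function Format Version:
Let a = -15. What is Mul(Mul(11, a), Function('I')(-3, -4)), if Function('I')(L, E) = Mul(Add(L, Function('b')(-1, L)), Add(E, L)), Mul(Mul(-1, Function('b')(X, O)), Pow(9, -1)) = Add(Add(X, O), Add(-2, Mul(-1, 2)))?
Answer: 79695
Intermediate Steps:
Function('b')(X, O) = Add(36, Mul(-9, O), Mul(-9, X)) (Function('b')(X, O) = Mul(-9, Add(Add(X, O), Add(-2, Mul(-1, 2)))) = Mul(-9, Add(Add(O, X), Add(-2, -2))) = Mul(-9, Add(Add(O, X), -4)) = Mul(-9, Add(-4, O, X)) = Add(36, Mul(-9, O), Mul(-9, X)))
Function('I')(L, E) = Mul(Add(45, Mul(-8, L)), Add(E, L)) (Function('I')(L, E) = Mul(Add(L, Add(36, Mul(-9, L), Mul(-9, -1))), Add(E, L)) = Mul(Add(L, Add(36, Mul(-9, L), 9)), Add(E, L)) = Mul(Add(L, Add(45, Mul(-9, L))), Add(E, L)) = Mul(Add(45, Mul(-8, L)), Add(E, L)))
Mul(Mul(11, a), Function('I')(-3, -4)) = Mul(Mul(11, -15), Add(Mul(-8, Pow(-3, 2)), Mul(45, -4), Mul(45, -3), Mul(-8, -4, -3))) = Mul(-165, Add(Mul(-8, 9), -180, -135, -96)) = Mul(-165, Add(-72, -180, -135, -96)) = Mul(-165, -483) = 79695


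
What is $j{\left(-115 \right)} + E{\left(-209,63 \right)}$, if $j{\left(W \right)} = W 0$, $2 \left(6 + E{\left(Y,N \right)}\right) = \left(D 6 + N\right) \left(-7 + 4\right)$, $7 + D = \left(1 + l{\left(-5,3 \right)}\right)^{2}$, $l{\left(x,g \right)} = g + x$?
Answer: $- \frac{93}{2} \approx -46.5$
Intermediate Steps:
$D = -6$ ($D = -7 + \left(1 + \left(3 - 5\right)\right)^{2} = -7 + \left(1 - 2\right)^{2} = -7 + \left(-1\right)^{2} = -7 + 1 = -6$)
$E{\left(Y,N \right)} = 48 - \frac{3 N}{2}$ ($E{\left(Y,N \right)} = -6 + \frac{\left(\left(-6\right) 6 + N\right) \left(-7 + 4\right)}{2} = -6 + \frac{\left(-36 + N\right) \left(-3\right)}{2} = -6 + \frac{108 - 3 N}{2} = -6 - \left(-54 + \frac{3 N}{2}\right) = 48 - \frac{3 N}{2}$)
$j{\left(W \right)} = 0$
$j{\left(-115 \right)} + E{\left(-209,63 \right)} = 0 + \left(48 - \frac{189}{2}\right) = 0 - \frac{93}{2} = - \frac{93}{2}$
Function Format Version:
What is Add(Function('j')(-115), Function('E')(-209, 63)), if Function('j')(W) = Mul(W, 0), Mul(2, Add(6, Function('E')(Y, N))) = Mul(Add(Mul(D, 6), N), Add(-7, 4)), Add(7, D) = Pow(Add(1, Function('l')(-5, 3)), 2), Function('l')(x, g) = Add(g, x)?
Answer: Rational(-93, 2) ≈ -46.500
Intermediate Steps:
D = -6 (D = Add(-7, Pow(Add(1, Add(3, -5)), 2)) = Add(-7, Pow(Add(1, -2), 2)) = Add(-7, Pow(-1, 2)) = Add(-7, 1) = -6)
Function('E')(Y, N) = Add(48, Mul(Rational(-3, 2), N)) (Function('E')(Y, N) = Add(-6, Mul(Rational(1, 2), Mul(Add(Mul(-6, 6), N), Add(-7, 4)))) = Add(-6, Mul(Rational(1, 2), Mul(Add(-36, N), -3))) = Add(-6, Mul(Rational(1, 2), Add(108, Mul(-3, N)))) = Add(-6, Add(54, Mul(Rational(-3, 2), N))) = Add(48, Mul(Rational(-3, 2), N)))
Function('j')(W) = 0
Add(Function('j')(-115), Function('E')(-209, 63)) = Add(0, Add(48, Mul(Rational(-3, 2), 63))) = Add(0, Add(48, Rational(-189, 2))) = Add(0, Rational(-93, 2)) = Rational(-93, 2)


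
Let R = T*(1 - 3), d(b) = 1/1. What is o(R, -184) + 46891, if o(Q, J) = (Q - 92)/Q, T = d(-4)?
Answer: 46938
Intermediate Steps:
d(b) = 1 (d(b) = 1*1 = 1)
T = 1
R = -2 (R = 1*(1 - 3) = 1*(-2) = -2)
o(Q, J) = (-92 + Q)/Q
o(R, -184) + 46891 = (-92 - 2)/(-2) + 46891 = -½*(-94) + 46891 = 47 + 46891 = 46938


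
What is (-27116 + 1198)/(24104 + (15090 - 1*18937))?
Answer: -25918/20257 ≈ -1.2795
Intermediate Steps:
(-27116 + 1198)/(24104 + (15090 - 1*18937)) = -25918/(24104 + (15090 - 18937)) = -25918/(24104 - 3847) = -25918/20257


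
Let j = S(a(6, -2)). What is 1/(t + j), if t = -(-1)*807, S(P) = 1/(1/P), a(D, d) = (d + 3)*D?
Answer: 1/813 ≈ 0.0012300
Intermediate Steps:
a(D, d) = D*(3 + d) (a(D, d) = (3 + d)*D = D*(3 + d))
S(P) = P
j = 6 (j = 6*(3 - 2) = 6*1 = 6)
t = 807 (t = -1*(-807) = 807)
1/(t + j) = 1/(807 + 6) = 1/813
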